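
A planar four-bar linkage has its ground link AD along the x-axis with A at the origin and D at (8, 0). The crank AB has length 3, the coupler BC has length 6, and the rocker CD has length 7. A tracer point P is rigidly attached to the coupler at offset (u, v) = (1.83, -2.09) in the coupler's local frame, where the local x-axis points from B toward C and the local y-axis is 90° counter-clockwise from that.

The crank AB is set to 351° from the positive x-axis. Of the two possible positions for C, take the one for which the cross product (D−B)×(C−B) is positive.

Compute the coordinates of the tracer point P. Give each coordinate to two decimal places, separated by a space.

5.25 1.11

A=(0,0), D=(8.00,0)
B = A + 3.00·(cos351°, sin351°) = (2.9631, -0.4693)
|BD| = 5.0588
circle(B,6.00) ∩ circle(D,7.00): a=1.2445, h=5.8695
  candidates: C₊=(3.6577,5.4904) cross=29.692; C₋=(4.7467,-6.1981) cross=-29.692
  mode + wants cross > 0 → take C=(3.6577,5.4904) (cross=29.692)
ex = (C−B)/|BC| = (0.1158,0.9933); ey = (-0.9933,0.1158)
P = B + 1.83·ex + -2.09·ey = (5.2509,1.1064)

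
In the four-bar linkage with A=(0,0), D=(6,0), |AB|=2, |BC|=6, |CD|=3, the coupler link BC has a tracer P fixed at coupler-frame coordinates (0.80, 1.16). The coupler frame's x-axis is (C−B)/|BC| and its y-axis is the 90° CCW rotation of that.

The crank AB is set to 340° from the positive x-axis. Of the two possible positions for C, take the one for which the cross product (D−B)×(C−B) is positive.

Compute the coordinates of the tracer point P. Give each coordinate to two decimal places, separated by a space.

1.82 0.72

A=(0,0), D=(6.00,0)
B = A + 2.00·(cos340°, sin340°) = (1.8794, -0.6840)
|BD| = 4.1770
circle(B,6.00) ∩ circle(D,3.00): a=5.3205, h=2.7735
  candidates: C₊=(6.6738,2.9233) cross=11.585; C₋=(7.5822,-2.5488) cross=-11.585
  mode + wants cross > 0 → take C=(6.6738,2.9233) (cross=11.585)
ex = (C−B)/|BC| = (0.7991,0.6012); ey = (-0.6012,0.7991)
P = B + 0.80·ex + 1.16·ey = (1.8212,0.7239)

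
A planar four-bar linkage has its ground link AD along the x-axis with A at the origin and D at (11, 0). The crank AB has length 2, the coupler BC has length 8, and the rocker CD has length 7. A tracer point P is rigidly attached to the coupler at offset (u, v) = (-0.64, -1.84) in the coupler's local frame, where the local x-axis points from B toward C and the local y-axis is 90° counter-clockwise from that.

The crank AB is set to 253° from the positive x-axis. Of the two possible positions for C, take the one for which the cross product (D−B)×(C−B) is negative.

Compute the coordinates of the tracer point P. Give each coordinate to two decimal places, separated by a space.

-1.97 -3.28

A=(0,0), D=(11.00,0)
B = A + 2.00·(cos253°, sin253°) = (-0.5847, -1.9126)
|BD| = 11.7416
circle(B,8.00) ∩ circle(D,7.00): a=6.5095, h=4.6504
  candidates: C₊=(5.0803,3.7360) cross=54.603; C₋=(6.5954,-5.4405) cross=-54.603
  mode - wants cross < 0 → take C=(6.5954,-5.4405) (cross=-54.603)
ex = (C−B)/|BC| = (0.8975,-0.4410); ey = (0.4410,0.8975)
P = B + -0.64·ex + -1.84·ey = (-1.9706,-3.2818)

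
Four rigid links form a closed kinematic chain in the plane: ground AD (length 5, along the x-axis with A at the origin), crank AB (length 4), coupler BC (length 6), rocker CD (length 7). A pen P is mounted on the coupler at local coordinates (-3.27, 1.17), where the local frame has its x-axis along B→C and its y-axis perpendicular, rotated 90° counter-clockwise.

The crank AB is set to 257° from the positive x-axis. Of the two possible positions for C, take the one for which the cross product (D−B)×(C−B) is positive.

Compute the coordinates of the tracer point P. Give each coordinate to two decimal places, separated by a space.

A=(0,0), D=(5.00,0)
B = A + 4.00·(cos257°, sin257°) = (-0.8998, -3.8975)
|BD| = 7.0709
circle(B,6.00) ∩ circle(D,7.00): a=2.6162, h=5.3996
  candidates: C₊=(-1.6931,2.0498) cross=38.180; C₋=(4.2593,-6.9607) cross=-38.180
  mode + wants cross > 0 → take C=(-1.6931,2.0498) (cross=38.180)
ex = (C−B)/|BC| = (-0.1322,0.9912); ey = (-0.9912,-0.1322)
P = B + -3.27·ex + 1.17·ey = (-1.6272,-7.2935)

-1.63 -7.29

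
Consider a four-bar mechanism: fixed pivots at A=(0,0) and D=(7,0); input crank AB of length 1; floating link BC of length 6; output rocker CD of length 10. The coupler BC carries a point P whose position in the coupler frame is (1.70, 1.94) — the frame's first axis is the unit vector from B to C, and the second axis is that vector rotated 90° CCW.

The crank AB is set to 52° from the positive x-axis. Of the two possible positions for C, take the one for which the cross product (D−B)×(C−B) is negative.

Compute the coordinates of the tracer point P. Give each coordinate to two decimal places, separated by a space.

1.69 -1.56

A=(0,0), D=(7.00,0)
B = A + 1.00·(cos52°, sin52°) = (0.6157, 0.7880)
|BD| = 6.4328
circle(B,6.00) ∩ circle(D,10.00): a=-1.7581, h=5.7366
  candidates: C₊=(-0.4265,6.6968) cross=36.903; C₋=(-1.8320,-4.6901) cross=-36.903
  mode - wants cross < 0 → take C=(-1.8320,-4.6901) (cross=-36.903)
ex = (C−B)/|BC| = (-0.4079,-0.9130); ey = (0.9130,-0.4079)
P = B + 1.70·ex + 1.94·ey = (1.6934,-1.5555)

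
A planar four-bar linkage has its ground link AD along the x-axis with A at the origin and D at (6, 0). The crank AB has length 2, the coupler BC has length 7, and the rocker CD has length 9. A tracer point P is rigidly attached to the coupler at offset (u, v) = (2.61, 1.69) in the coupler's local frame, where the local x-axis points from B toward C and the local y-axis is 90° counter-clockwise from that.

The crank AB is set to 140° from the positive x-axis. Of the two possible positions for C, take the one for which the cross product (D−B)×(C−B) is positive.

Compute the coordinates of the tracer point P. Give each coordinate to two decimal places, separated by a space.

A=(0,0), D=(6.00,0)
B = A + 2.00·(cos140°, sin140°) = (-1.5321, 1.2856)
|BD| = 7.6410
circle(B,7.00) ∩ circle(D,9.00): a=1.7265, h=6.7837
  candidates: C₊=(1.3112,7.6821) cross=51.835; C₋=(-0.9715,-5.6919) cross=-51.835
  mode + wants cross > 0 → take C=(1.3112,7.6821) (cross=51.835)
ex = (C−B)/|BC| = (0.4062,0.9138); ey = (-0.9138,0.4062)
P = B + 2.61·ex + 1.69·ey = (-2.0163,4.3570)

-2.02 4.36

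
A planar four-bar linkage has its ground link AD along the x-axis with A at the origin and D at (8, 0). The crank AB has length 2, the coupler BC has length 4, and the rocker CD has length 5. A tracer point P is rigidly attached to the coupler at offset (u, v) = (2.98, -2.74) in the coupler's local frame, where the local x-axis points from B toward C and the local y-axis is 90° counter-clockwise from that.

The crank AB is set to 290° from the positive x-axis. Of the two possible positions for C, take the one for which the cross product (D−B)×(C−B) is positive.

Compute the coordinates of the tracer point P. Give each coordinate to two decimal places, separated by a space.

4.68 -1.24

A=(0,0), D=(8.00,0)
B = A + 2.00·(cos290°, sin290°) = (0.6840, -1.8794)
|BD| = 7.5535
circle(B,4.00) ∩ circle(D,5.00): a=3.1810, h=2.4251
  candidates: C₊=(3.1616,1.2609) cross=18.318; C₋=(4.3684,-3.4368) cross=-18.318
  mode + wants cross > 0 → take C=(3.1616,1.2609) (cross=18.318)
ex = (C−B)/|BC| = (0.6194,0.7851); ey = (-0.7851,0.6194)
P = B + 2.98·ex + -2.74·ey = (4.6810,-1.2370)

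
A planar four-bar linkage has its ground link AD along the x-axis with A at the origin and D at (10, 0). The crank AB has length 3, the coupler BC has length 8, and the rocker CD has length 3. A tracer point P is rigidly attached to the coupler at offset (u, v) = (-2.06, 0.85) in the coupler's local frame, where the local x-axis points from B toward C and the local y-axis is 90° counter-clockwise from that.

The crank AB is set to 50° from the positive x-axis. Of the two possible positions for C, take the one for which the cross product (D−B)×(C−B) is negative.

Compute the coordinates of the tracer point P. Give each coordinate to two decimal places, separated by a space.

0.79 4.21

A=(0,0), D=(10.00,0)
B = A + 3.00·(cos50°, sin50°) = (1.9284, 2.2981)
|BD| = 8.3924
circle(B,8.00) ∩ circle(D,3.00): a=7.4730, h=2.8556
  candidates: C₊=(9.8977,2.9983) cross=23.966; C₋=(8.3337,-2.4947) cross=-23.966
  mode - wants cross < 0 → take C=(8.3337,-2.4947) (cross=-23.966)
ex = (C−B)/|BC| = (0.8007,-0.5991); ey = (0.5991,0.8007)
P = B + -2.06·ex + 0.85·ey = (0.7882,4.2129)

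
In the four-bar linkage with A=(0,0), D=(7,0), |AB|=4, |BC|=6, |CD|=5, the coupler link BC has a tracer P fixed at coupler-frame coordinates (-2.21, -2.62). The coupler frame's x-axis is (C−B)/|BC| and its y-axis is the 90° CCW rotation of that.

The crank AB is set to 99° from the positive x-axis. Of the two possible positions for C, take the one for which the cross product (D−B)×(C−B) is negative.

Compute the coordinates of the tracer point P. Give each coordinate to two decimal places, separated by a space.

A=(0,0), D=(7.00,0)
B = A + 4.00·(cos99°, sin99°) = (-0.6257, 3.9508)
|BD| = 8.5884
circle(B,6.00) ∩ circle(D,5.00): a=4.9346, h=3.4132
  candidates: C₊=(5.3259,4.7114) cross=29.314; C₋=(2.1856,-1.3498) cross=-29.314
  mode - wants cross < 0 → take C=(2.1856,-1.3498) (cross=-29.314)
ex = (C−B)/|BC| = (0.4686,-0.8834); ey = (0.8834,0.4686)
P = B + -2.21·ex + -2.62·ey = (-3.9759,4.6755)

-3.98 4.68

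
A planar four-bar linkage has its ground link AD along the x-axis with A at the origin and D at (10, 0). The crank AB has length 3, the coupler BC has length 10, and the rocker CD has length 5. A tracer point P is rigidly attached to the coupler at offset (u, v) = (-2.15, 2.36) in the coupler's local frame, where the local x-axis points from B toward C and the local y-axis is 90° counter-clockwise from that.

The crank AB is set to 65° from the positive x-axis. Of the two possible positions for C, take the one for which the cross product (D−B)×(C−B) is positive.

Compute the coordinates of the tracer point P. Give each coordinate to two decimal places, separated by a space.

-1.34 4.56

A=(0,0), D=(10.00,0)
B = A + 3.00·(cos65°, sin65°) = (1.2679, 2.7189)
|BD| = 9.1456
circle(B,10.00) ∩ circle(D,5.00): a=8.6731, h=4.9776
  candidates: C₊=(11.0287,4.8930) cross=45.524; C₋=(8.0690,-4.6121) cross=-45.524
  mode + wants cross > 0 → take C=(11.0287,4.8930) (cross=45.524)
ex = (C−B)/|BC| = (0.9761,0.2174); ey = (-0.2174,0.9761)
P = B + -2.15·ex + 2.36·ey = (-1.3438,4.5550)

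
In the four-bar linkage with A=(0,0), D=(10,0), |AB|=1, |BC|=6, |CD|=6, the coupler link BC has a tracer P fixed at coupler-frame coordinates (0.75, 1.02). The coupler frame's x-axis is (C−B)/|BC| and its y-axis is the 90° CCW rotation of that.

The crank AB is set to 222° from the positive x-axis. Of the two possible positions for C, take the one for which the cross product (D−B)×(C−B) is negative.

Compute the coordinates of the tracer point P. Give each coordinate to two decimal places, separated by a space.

0.34 -0.02

A=(0,0), D=(10.00,0)
B = A + 1.00·(cos222°, sin222°) = (-0.7431, -0.6691)
|BD| = 10.7640
circle(B,6.00) ∩ circle(D,6.00): a=5.3820, h=2.6522
  candidates: C₊=(4.4636,2.3125) cross=28.548; C₋=(4.7933,-2.9817) cross=-28.548
  mode - wants cross < 0 → take C=(4.7933,-2.9817) (cross=-28.548)
ex = (C−B)/|BC| = (0.9227,-0.3854); ey = (0.3854,0.9227)
P = B + 0.75·ex + 1.02·ey = (0.3420,-0.0170)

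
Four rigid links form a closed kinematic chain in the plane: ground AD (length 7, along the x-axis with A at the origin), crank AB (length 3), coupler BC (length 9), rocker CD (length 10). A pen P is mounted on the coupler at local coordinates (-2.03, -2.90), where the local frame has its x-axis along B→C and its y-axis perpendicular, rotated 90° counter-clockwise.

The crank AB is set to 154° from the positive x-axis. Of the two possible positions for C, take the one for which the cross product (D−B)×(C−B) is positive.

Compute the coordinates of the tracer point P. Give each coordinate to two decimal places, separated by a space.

-1.40 -1.98

A=(0,0), D=(7.00,0)
B = A + 3.00·(cos154°, sin154°) = (-2.6964, 1.3151)
|BD| = 9.7852
circle(B,9.00) ∩ circle(D,10.00): a=3.9217, h=8.1006
  candidates: C₊=(2.2785,8.8152) cross=79.266; C₋=(0.1010,-7.2391) cross=-79.266
  mode + wants cross > 0 → take C=(2.2785,8.8152) (cross=79.266)
ex = (C−B)/|BC| = (0.5528,0.8333); ey = (-0.8333,0.5528)
P = B + -2.03·ex + -2.90·ey = (-1.4018,-1.9796)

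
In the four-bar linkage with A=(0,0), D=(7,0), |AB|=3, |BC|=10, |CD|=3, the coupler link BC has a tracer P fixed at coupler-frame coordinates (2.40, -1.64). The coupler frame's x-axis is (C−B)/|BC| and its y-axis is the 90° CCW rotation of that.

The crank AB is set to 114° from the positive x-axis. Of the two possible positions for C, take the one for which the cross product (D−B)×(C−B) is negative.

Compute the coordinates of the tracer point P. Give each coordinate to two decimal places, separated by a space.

-0.20 0.02

A=(0,0), D=(7.00,0)
B = A + 3.00·(cos114°, sin114°) = (-1.2202, 2.7406)
|BD| = 8.6650
circle(B,10.00) ∩ circle(D,3.00): a=9.5835, h=2.8559
  candidates: C₊=(8.7746,2.4188) cross=24.747; C₋=(6.9680,-2.9998) cross=-24.747
  mode - wants cross < 0 → take C=(6.9680,-2.9998) (cross=-24.747)
ex = (C−B)/|BC| = (0.8188,-0.5740); ey = (0.5740,0.8188)
P = B + 2.40·ex + -1.64·ey = (-0.1965,0.0201)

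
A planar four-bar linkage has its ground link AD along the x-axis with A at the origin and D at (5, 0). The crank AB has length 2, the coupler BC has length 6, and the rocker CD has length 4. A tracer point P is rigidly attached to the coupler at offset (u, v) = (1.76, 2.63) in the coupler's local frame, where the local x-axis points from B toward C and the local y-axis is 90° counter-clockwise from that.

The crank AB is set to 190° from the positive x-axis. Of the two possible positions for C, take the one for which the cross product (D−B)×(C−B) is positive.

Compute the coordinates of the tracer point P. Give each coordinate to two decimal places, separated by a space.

-2.19 2.81

A=(0,0), D=(5.00,0)
B = A + 2.00·(cos190°, sin190°) = (-1.9696, -0.3473)
|BD| = 6.9783
circle(B,6.00) ∩ circle(D,4.00): a=4.9222, h=3.4311
  candidates: C₊=(2.7757,3.3245) cross=23.943; C₋=(3.1172,-3.5292) cross=-23.943
  mode + wants cross > 0 → take C=(2.7757,3.3245) (cross=23.943)
ex = (C−B)/|BC| = (0.7909,0.6120); ey = (-0.6120,0.7909)
P = B + 1.76·ex + 2.63·ey = (-2.1871,2.8098)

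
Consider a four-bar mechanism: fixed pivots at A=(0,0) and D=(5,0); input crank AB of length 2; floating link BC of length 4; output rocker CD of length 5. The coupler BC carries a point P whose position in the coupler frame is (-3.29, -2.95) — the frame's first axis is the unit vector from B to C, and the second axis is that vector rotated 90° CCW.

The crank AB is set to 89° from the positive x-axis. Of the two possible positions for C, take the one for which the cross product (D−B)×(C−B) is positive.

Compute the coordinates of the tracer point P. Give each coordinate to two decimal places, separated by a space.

-0.53 -2.38

A=(0,0), D=(5.00,0)
B = A + 2.00·(cos89°, sin89°) = (0.0349, 1.9997)
|BD| = 5.3527
circle(B,4.00) ∩ circle(D,5.00): a=1.8356, h=3.5539
  candidates: C₊=(3.0653,4.6105) cross=19.023; C₋=(0.4099,-1.9827) cross=-19.023
  mode + wants cross > 0 → take C=(3.0653,4.6105) (cross=19.023)
ex = (C−B)/|BC| = (0.7576,0.6527); ey = (-0.6527,0.7576)
P = B + -3.29·ex + -2.95·ey = (-0.5321,-2.3827)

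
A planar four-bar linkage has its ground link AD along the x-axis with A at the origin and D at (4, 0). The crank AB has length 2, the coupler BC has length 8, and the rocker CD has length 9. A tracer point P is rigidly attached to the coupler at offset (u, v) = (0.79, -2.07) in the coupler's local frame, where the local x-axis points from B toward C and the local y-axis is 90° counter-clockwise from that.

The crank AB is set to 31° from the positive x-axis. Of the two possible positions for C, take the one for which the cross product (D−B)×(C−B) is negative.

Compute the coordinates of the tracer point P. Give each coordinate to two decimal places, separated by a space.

A=(0,0), D=(4.00,0)
B = A + 2.00·(cos31°, sin31°) = (1.7143, 1.0301)
|BD| = 2.5071
circle(B,8.00) ∩ circle(D,9.00): a=-2.1369, h=7.7093
  candidates: C₊=(2.9337,8.9366) cross=19.328; C₋=(-3.4014,-5.1205) cross=-19.328
  mode - wants cross < 0 → take C=(-3.4014,-5.1205) (cross=-19.328)
ex = (C−B)/|BC| = (-0.6395,-0.7688); ey = (0.7688,-0.6395)
P = B + 0.79·ex + -2.07·ey = (-0.3823,1.7464)

-0.38 1.75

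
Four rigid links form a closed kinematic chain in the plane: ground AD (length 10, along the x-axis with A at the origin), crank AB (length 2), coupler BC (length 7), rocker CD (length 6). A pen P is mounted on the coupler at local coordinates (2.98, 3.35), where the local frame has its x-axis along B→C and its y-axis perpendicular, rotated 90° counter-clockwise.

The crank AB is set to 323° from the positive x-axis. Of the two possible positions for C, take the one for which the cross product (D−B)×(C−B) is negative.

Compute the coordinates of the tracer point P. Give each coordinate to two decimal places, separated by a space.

A=(0,0), D=(10.00,0)
B = A + 2.00·(cos323°, sin323°) = (1.5973, -1.2036)
|BD| = 8.4885
circle(B,7.00) ∩ circle(D,6.00): a=5.0100, h=4.8888
  candidates: C₊=(5.8634,4.3461) cross=41.498; C₋=(7.2498,-5.3326) cross=-41.498
  mode - wants cross < 0 → take C=(7.2498,-5.3326) (cross=-41.498)
ex = (C−B)/|BC| = (0.8075,-0.5899); ey = (0.5899,0.8075)
P = B + 2.98·ex + 3.35·ey = (5.9797,-0.2562)

5.98 -0.26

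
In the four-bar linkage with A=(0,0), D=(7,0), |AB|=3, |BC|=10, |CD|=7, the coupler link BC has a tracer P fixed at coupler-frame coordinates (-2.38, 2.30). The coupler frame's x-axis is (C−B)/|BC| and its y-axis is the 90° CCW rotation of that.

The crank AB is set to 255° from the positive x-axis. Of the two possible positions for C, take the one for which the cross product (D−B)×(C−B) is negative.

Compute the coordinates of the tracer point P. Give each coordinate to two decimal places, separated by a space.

A=(0,0), D=(7.00,0)
B = A + 3.00·(cos255°, sin255°) = (-0.7765, -2.8978)
|BD| = 8.2988
circle(B,10.00) ∩ circle(D,7.00): a=7.2221, h=6.9167
  candidates: C₊=(3.5759,6.1054) cross=57.400; C₋=(8.4063,-6.8573) cross=-57.400
  mode - wants cross < 0 → take C=(8.4063,-6.8573) (cross=-57.400)
ex = (C−B)/|BC| = (0.9183,-0.3960); ey = (0.3960,0.9183)
P = B + -2.38·ex + 2.30·ey = (-2.0513,0.1566)

-2.05 0.16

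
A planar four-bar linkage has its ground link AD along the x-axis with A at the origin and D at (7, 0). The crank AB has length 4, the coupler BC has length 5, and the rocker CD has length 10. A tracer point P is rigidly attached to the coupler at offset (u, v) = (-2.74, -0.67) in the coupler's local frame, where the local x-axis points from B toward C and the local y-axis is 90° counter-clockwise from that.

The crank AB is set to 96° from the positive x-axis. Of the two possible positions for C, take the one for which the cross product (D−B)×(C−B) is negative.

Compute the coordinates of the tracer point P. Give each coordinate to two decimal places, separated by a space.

A=(0,0), D=(7.00,0)
B = A + 4.00·(cos96°, sin96°) = (-0.4181, 3.9781)
|BD| = 8.4175
circle(B,5.00) ∩ circle(D,10.00): a=-0.2463, h=4.9939
  candidates: C₊=(1.7250,8.4955) cross=42.036; C₋=(-2.9953,-0.3065) cross=-42.036
  mode - wants cross < 0 → take C=(-2.9953,-0.3065) (cross=-42.036)
ex = (C−B)/|BC| = (-0.5154,-0.8569); ey = (0.8569,-0.5154)
P = B + -2.74·ex + -0.67·ey = (0.4200,6.6714)

0.42 6.67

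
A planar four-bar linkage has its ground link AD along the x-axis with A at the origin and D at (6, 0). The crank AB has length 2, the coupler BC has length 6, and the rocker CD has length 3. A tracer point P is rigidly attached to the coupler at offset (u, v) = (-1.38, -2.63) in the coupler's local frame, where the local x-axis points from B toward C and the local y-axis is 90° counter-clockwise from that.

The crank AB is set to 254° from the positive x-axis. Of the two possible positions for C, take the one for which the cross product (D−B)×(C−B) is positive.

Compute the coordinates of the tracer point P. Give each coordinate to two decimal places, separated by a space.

0.20 -4.80

A=(0,0), D=(6.00,0)
B = A + 2.00·(cos254°, sin254°) = (-0.5513, -1.9225)
|BD| = 6.8275
circle(B,6.00) ∩ circle(D,3.00): a=5.3911, h=2.6337
  candidates: C₊=(3.8800,2.1227) cross=17.982; C₋=(5.3633,-2.9316) cross=-17.982
  mode + wants cross > 0 → take C=(3.8800,2.1227) (cross=17.982)
ex = (C−B)/|BC| = (0.7386,0.6742); ey = (-0.6742,0.7386)
P = B + -1.38·ex + -2.63·ey = (0.2027,-4.7953)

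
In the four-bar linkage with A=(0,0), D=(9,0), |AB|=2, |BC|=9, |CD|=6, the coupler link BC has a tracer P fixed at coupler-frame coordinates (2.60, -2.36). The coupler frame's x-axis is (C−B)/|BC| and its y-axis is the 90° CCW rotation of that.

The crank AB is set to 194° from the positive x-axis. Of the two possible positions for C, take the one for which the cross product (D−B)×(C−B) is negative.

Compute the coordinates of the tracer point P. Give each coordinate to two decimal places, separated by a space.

A=(0,0), D=(9.00,0)
B = A + 2.00·(cos194°, sin194°) = (-1.9406, -0.4838)
|BD| = 10.9513
circle(B,9.00) ∩ circle(D,6.00): a=7.5302, h=4.9291
  candidates: C₊=(5.3645,4.7732) cross=53.980; C₋=(5.8000,-5.0754) cross=-53.980
  mode - wants cross < 0 → take C=(5.8000,-5.0754) (cross=-53.980)
ex = (C−B)/|BC| = (0.8601,-0.5102); ey = (0.5102,0.8601)
P = B + 2.60·ex + -2.36·ey = (-0.9084,-3.8401)

-0.91 -3.84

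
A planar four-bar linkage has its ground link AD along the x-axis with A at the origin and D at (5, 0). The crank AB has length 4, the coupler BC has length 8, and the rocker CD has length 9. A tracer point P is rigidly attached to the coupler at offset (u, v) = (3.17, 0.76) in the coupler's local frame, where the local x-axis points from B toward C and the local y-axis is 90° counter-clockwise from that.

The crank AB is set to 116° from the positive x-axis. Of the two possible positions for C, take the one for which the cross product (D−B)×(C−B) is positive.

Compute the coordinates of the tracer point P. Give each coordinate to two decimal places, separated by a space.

A=(0,0), D=(5.00,0)
B = A + 4.00·(cos116°, sin116°) = (-1.7535, 3.5952)
|BD| = 7.6508
circle(B,8.00) ∩ circle(D,9.00): a=2.7144, h=7.5254
  candidates: C₊=(4.1788,8.9625) cross=57.576; C₋=(-2.8937,-4.3232) cross=-57.576
  mode + wants cross > 0 → take C=(4.1788,8.9625) (cross=57.576)
ex = (C−B)/|BC| = (0.7415,0.6709); ey = (-0.6709,0.7415)
P = B + 3.17·ex + 0.76·ey = (0.0873,6.2855)

0.09 6.29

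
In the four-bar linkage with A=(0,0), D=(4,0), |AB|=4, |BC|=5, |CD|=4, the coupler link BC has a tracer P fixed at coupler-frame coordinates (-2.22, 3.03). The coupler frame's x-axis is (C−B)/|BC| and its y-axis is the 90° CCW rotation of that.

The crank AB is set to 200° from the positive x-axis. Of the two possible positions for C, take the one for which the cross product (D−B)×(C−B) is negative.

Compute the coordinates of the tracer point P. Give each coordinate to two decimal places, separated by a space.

A=(0,0), D=(4.00,0)
B = A + 4.00·(cos200°, sin200°) = (-3.7588, -1.3681)
|BD| = 7.8785
circle(B,5.00) ∩ circle(D,4.00): a=4.5104, h=2.1578
  candidates: C₊=(0.3084,1.5402) cross=17.000; C₋=(1.0578,-2.7099) cross=-17.000
  mode - wants cross < 0 → take C=(1.0578,-2.7099) (cross=-17.000)
ex = (C−B)/|BC| = (0.9633,-0.2684); ey = (0.2684,0.9633)
P = B + -2.22·ex + 3.03·ey = (-5.0842,2.1465)

-5.08 2.15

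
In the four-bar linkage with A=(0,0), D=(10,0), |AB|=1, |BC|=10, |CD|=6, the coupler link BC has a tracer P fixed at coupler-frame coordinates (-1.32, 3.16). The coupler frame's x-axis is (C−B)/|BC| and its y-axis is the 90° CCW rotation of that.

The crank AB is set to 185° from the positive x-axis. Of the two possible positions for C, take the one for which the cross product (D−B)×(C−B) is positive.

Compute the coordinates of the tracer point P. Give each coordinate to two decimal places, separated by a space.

A=(0,0), D=(10.00,0)
B = A + 1.00·(cos185°, sin185°) = (-0.9962, -0.0872)
|BD| = 10.9965
circle(B,10.00) ∩ circle(D,6.00): a=8.4083, h=5.4130
  candidates: C₊=(7.3689,5.3923) cross=59.525; C₋=(7.4547,-5.4334) cross=-59.525
  mode + wants cross > 0 → take C=(7.3689,5.3923) (cross=59.525)
ex = (C−B)/|BC| = (0.8365,0.5480); ey = (-0.5480,0.8365)
P = B + -1.32·ex + 3.16·ey = (-3.8319,1.8329)

-3.83 1.83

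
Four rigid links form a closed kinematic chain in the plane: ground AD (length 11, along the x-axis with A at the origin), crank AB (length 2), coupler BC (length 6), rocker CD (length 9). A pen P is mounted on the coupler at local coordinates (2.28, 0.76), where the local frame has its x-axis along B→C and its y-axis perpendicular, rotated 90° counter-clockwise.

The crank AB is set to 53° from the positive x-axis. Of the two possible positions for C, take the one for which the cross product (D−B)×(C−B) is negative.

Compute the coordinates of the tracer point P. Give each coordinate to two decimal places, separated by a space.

2.61 -0.35

A=(0,0), D=(11.00,0)
B = A + 2.00·(cos53°, sin53°) = (1.2036, 1.5973)
|BD| = 9.9257
circle(B,6.00) ∩ circle(D,9.00): a=2.6960, h=5.3602
  candidates: C₊=(4.7271,6.4537) cross=53.204; C₋=(3.0020,-4.1269) cross=-53.204
  mode - wants cross < 0 → take C=(3.0020,-4.1269) (cross=-53.204)
ex = (C−B)/|BC| = (0.2997,-0.9540); ey = (0.9540,0.2997)
P = B + 2.28·ex + 0.76·ey = (2.6121,-0.3501)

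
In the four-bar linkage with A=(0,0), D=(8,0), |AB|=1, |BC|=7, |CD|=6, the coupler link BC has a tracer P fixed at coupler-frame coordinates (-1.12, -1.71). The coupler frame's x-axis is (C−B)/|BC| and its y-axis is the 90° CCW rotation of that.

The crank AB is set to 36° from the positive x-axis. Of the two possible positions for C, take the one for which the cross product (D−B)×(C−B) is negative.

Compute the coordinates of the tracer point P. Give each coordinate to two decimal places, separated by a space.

A=(0,0), D=(8.00,0)
B = A + 1.00·(cos36°, sin36°) = (0.8090, 0.5878)
|BD| = 7.2150
circle(B,7.00) ∩ circle(D,6.00): a=4.5084, h=5.3549
  candidates: C₊=(5.7387,5.5576) cross=38.635; C₋=(4.8662,-5.1166) cross=-38.635
  mode - wants cross < 0 → take C=(4.8662,-5.1166) (cross=-38.635)
ex = (C−B)/|BC| = (0.5796,-0.8149); ey = (0.8149,0.5796)
P = B + -1.12·ex + -1.71·ey = (-1.2336,0.5094)

-1.23 0.51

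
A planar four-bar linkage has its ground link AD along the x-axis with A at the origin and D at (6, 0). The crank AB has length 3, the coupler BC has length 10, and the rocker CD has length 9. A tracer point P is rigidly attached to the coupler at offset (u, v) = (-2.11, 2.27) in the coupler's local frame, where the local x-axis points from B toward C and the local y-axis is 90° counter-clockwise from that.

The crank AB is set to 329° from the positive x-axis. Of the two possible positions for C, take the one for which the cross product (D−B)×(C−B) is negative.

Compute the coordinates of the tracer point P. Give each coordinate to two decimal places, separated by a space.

2.39 1.55

A=(0,0), D=(6.00,0)
B = A + 3.00·(cos329°, sin329°) = (2.5715, -1.5451)
|BD| = 3.7606
circle(B,10.00) ∩ circle(D,9.00): a=4.4065, h=8.9768
  candidates: C₊=(2.9006,8.4495) cross=33.758; C₋=(10.2772,-7.9187) cross=-33.758
  mode - wants cross < 0 → take C=(10.2772,-7.9187) (cross=-33.758)
ex = (C−B)/|BC| = (0.7706,-0.6374); ey = (0.6374,0.7706)
P = B + -2.11·ex + 2.27·ey = (2.3924,1.5489)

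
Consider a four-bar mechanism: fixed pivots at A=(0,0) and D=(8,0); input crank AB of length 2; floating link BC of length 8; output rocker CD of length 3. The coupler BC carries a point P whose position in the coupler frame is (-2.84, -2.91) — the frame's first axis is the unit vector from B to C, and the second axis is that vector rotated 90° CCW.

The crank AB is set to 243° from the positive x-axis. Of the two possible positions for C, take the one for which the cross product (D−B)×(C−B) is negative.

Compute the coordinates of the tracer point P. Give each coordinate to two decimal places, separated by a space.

-4.11 -4.29

A=(0,0), D=(8.00,0)
B = A + 2.00·(cos243°, sin243°) = (-0.9080, -1.7820)
|BD| = 9.0845
circle(B,8.00) ∩ circle(D,3.00): a=7.5694, h=2.5893
  candidates: C₊=(6.0064,2.2418) cross=23.522; C₋=(7.0223,-2.8362) cross=-23.522
  mode - wants cross < 0 → take C=(7.0223,-2.8362) (cross=-23.522)
ex = (C−B)/|BC| = (0.9913,-0.1318); ey = (0.1318,0.9913)
P = B + -2.84·ex + -2.91·ey = (-4.1067,-4.2924)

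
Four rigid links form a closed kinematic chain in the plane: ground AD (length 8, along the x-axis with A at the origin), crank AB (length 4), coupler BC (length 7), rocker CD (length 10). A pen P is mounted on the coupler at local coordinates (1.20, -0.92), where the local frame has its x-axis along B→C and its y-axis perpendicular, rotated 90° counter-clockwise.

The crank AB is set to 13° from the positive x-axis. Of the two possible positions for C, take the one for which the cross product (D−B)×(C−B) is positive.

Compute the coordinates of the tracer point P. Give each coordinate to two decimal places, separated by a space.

A=(0,0), D=(8.00,0)
B = A + 4.00·(cos13°, sin13°) = (3.8975, 0.8998)
|BD| = 4.2000
circle(B,7.00) ∩ circle(D,10.00): a=-3.9714, h=5.7644
  candidates: C₊=(1.2533,7.3812) cross=24.211; C₋=(-1.2166,-3.8799) cross=-24.211
  mode + wants cross > 0 → take C=(1.2533,7.3812) (cross=24.211)
ex = (C−B)/|BC| = (-0.3777,0.9259); ey = (-0.9259,-0.3777)
P = B + 1.20·ex + -0.92·ey = (4.2960,2.3584)

4.30 2.36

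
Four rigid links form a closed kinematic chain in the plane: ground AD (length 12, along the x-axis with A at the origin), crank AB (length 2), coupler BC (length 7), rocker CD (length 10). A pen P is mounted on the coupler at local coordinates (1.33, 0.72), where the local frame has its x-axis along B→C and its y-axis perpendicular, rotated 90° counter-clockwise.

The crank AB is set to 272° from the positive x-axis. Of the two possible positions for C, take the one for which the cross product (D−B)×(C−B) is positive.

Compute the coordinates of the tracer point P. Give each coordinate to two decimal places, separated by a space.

A=(0,0), D=(12.00,0)
B = A + 2.00·(cos272°, sin272°) = (0.0698, -1.9988)
|BD| = 12.0965
circle(B,7.00) ∩ circle(D,10.00): a=3.9402, h=5.7858
  candidates: C₊=(2.9998,4.3585) cross=69.987; C₋=(4.9118,-7.0539) cross=-69.987
  mode + wants cross > 0 → take C=(2.9998,4.3585) (cross=69.987)
ex = (C−B)/|BC| = (0.4186,0.9082); ey = (-0.9082,0.4186)
P = B + 1.33·ex + 0.72·ey = (-0.0274,-0.4895)

-0.03 -0.49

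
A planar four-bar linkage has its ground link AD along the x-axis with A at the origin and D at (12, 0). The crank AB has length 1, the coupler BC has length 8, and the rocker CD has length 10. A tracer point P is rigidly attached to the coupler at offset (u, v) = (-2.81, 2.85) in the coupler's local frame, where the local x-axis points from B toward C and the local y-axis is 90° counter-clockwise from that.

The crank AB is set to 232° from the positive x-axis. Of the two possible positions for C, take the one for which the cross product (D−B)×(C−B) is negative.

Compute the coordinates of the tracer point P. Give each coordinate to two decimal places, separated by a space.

-0.33 3.20

A=(0,0), D=(12.00,0)
B = A + 1.00·(cos232°, sin232°) = (-0.6157, -0.7880)
|BD| = 12.6402
circle(B,8.00) ∩ circle(D,10.00): a=4.8961, h=6.3268
  candidates: C₊=(3.8765,5.8317) cross=79.972; C₋=(4.6653,-6.7973) cross=-79.972
  mode - wants cross < 0 → take C=(4.6653,-6.7973) (cross=-79.972)
ex = (C−B)/|BC| = (0.6601,-0.7512); ey = (0.7512,0.6601)
P = B + -2.81·ex + 2.85·ey = (-0.3298,3.2041)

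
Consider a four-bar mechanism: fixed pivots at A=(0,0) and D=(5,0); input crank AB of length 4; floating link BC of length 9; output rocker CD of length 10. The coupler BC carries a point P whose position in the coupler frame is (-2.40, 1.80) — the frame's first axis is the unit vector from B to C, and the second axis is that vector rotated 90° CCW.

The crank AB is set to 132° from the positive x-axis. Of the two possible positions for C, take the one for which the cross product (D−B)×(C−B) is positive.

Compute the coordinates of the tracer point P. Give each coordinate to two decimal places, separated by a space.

-5.60 2.31

A=(0,0), D=(5.00,0)
B = A + 4.00·(cos132°, sin132°) = (-2.6765, 2.9726)
|BD| = 8.2320
circle(B,9.00) ∩ circle(D,10.00): a=2.9619, h=8.4986
  candidates: C₊=(3.1544,9.8282) cross=69.960; C₋=(-2.9833,-6.0222) cross=-69.960
  mode + wants cross > 0 → take C=(3.1544,9.8282) (cross=69.960)
ex = (C−B)/|BC| = (0.6479,0.7617); ey = (-0.7617,0.6479)
P = B + -2.40·ex + 1.80·ey = (-5.6026,2.3106)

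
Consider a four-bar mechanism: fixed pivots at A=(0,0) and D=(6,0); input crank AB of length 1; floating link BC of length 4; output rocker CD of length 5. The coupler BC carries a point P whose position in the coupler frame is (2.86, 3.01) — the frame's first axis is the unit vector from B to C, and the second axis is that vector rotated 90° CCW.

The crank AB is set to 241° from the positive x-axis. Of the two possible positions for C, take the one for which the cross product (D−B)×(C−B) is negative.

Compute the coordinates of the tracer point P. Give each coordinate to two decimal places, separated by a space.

3.66 -0.56

A=(0,0), D=(6.00,0)
B = A + 1.00·(cos241°, sin241°) = (-0.4848, -0.8746)
|BD| = 6.5435
circle(B,4.00) ∩ circle(D,5.00): a=2.5841, h=3.0533
  candidates: C₊=(1.6680,2.4967) cross=19.979; C₋=(2.4842,-3.5551) cross=-19.979
  mode - wants cross < 0 → take C=(2.4842,-3.5551) (cross=-19.979)
ex = (C−B)/|BC| = (0.7422,-0.6701); ey = (0.6701,0.7422)
P = B + 2.86·ex + 3.01·ey = (3.6551,-0.5570)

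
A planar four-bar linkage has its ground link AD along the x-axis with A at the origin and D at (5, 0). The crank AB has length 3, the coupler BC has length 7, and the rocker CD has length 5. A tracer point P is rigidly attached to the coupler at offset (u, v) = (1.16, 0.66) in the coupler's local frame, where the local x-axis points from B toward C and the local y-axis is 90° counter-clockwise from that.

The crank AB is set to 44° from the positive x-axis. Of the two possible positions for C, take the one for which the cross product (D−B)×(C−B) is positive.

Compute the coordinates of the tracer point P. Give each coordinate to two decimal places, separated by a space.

3.24 2.86

A=(0,0), D=(5.00,0)
B = A + 3.00·(cos44°, sin44°) = (2.1580, 2.0840)
|BD| = 3.5242
circle(B,7.00) ∩ circle(D,5.00): a=5.1671, h=4.7224
  candidates: C₊=(9.1174,2.8367) cross=16.642; C₋=(3.5324,-4.7798) cross=-16.642
  mode + wants cross > 0 → take C=(9.1174,2.8367) (cross=16.642)
ex = (C−B)/|BC| = (0.9942,0.1075); ey = (-0.1075,0.9942)
P = B + 1.16·ex + 0.66·ey = (3.2403,2.8649)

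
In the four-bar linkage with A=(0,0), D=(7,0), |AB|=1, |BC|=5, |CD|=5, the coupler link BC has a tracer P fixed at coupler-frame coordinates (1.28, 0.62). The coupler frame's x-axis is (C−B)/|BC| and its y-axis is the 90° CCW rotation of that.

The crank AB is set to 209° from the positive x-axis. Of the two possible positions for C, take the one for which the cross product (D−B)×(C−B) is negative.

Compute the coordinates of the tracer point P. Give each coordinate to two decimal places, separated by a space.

A=(0,0), D=(7.00,0)
B = A + 1.00·(cos209°, sin209°) = (-0.8746, -0.4848)
|BD| = 7.8895
circle(B,5.00) ∩ circle(D,5.00): a=3.9448, h=3.0723
  candidates: C₊=(2.8739,2.8241) cross=24.239; C₋=(3.2515,-3.3089) cross=-24.239
  mode - wants cross < 0 → take C=(3.2515,-3.3089) (cross=-24.239)
ex = (C−B)/|BC| = (0.8252,-0.5648); ey = (0.5648,0.8252)
P = B + 1.28·ex + 0.62·ey = (0.5318,-0.6961)

0.53 -0.70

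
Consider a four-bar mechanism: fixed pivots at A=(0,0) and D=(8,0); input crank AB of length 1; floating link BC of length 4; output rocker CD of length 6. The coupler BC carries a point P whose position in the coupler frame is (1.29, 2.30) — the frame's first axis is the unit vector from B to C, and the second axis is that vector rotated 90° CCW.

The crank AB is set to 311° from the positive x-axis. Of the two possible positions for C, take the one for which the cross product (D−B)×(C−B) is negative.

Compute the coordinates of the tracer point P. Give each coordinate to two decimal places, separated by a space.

A=(0,0), D=(8.00,0)
B = A + 1.00·(cos311°, sin311°) = (0.6561, -0.7547)
|BD| = 7.3826
circle(B,4.00) ∩ circle(D,6.00): a=2.3368, h=3.2465
  candidates: C₊=(2.6487,2.7136) cross=23.967; C₋=(3.3125,-3.7453) cross=-23.967
  mode - wants cross < 0 → take C=(3.3125,-3.7453) (cross=-23.967)
ex = (C−B)/|BC| = (0.6641,-0.7476); ey = (0.7476,0.6641)
P = B + 1.29·ex + 2.30·ey = (3.2323,-0.1917)

3.23 -0.19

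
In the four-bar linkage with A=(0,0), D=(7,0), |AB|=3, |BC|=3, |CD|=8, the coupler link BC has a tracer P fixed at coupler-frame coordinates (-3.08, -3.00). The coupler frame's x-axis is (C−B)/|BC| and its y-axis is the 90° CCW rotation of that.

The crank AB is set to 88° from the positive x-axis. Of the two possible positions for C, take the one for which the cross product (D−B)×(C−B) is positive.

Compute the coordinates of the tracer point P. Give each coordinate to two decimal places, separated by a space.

A=(0,0), D=(7.00,0)
B = A + 3.00·(cos88°, sin88°) = (0.1047, 2.9982)
|BD| = 7.5189
circle(B,3.00) ∩ circle(D,8.00): a=0.1020, h=2.9983
  candidates: C₊=(1.3938,5.7071) cross=22.544; C₋=(-0.9973,0.2079) cross=-22.544
  mode + wants cross > 0 → take C=(1.3938,5.7071) (cross=22.544)
ex = (C−B)/|BC| = (0.4297,0.9030); ey = (-0.9030,0.4297)
P = B + -3.08·ex + -3.00·ey = (1.4901,-1.0721)

1.49 -1.07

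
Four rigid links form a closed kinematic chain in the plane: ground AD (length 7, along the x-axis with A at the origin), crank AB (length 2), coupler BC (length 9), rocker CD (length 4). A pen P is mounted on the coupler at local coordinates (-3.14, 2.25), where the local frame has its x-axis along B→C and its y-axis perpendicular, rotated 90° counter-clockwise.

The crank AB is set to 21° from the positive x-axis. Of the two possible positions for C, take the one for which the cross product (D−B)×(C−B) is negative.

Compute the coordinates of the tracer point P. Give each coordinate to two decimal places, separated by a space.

-0.42 3.83

A=(0,0), D=(7.00,0)
B = A + 2.00·(cos21°, sin21°) = (1.8672, 0.7167)
|BD| = 5.1826
circle(B,9.00) ∩ circle(D,4.00): a=8.8623, h=1.5686
  candidates: C₊=(10.8612,1.0446) cross=8.129; C₋=(10.4273,-2.0624) cross=-8.129
  mode - wants cross < 0 → take C=(10.4273,-2.0624) (cross=-8.129)
ex = (C−B)/|BC| = (0.9511,-0.3088); ey = (0.3088,0.9511)
P = B + -3.14·ex + 2.25·ey = (-0.4246,3.8264)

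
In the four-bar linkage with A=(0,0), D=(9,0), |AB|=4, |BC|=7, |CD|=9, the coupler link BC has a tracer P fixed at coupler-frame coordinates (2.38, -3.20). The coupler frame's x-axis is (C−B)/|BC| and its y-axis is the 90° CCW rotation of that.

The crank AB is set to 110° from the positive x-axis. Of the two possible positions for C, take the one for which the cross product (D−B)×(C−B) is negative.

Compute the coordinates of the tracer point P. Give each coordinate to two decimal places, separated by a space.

A=(0,0), D=(9.00,0)
B = A + 4.00·(cos110°, sin110°) = (-1.3681, 3.7588)
|BD| = 11.0284
circle(B,7.00) ∩ circle(D,9.00): a=4.0634, h=5.6999
  candidates: C₊=(4.3947,7.7325) cross=62.861; C₋=(0.5093,-2.9848) cross=-62.861
  mode - wants cross < 0 → take C=(0.5093,-2.9848) (cross=-62.861)
ex = (C−B)/|BC| = (0.2682,-0.9634); ey = (0.9634,0.2682)
P = B + 2.38·ex + -3.20·ey = (-3.8125,0.6077)

-3.81 0.61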